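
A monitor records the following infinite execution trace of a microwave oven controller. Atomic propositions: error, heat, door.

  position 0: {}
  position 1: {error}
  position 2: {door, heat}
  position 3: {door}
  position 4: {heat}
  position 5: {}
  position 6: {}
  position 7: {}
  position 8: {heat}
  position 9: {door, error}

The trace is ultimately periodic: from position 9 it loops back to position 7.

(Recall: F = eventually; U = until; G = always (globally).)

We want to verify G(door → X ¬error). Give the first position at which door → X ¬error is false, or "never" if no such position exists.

never

door → X ¬error holds at every position 0..9, and those are all the positions the trace ever visits, so the invariant G(door → X ¬error) is never violated.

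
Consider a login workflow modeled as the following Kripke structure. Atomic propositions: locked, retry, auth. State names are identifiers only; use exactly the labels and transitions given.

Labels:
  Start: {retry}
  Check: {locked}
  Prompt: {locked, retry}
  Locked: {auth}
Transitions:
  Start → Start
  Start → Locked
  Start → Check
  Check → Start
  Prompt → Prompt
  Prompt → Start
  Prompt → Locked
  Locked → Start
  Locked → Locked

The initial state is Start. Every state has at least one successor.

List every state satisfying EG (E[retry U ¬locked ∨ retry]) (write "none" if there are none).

States satisfying E[retry U ¬locked ∨ retry]: {Start, Prompt, Locked}.
States satisfying EG (E[retry U ¬locked ∨ retry]): {Start, Prompt, Locked}.

{Start, Prompt, Locked}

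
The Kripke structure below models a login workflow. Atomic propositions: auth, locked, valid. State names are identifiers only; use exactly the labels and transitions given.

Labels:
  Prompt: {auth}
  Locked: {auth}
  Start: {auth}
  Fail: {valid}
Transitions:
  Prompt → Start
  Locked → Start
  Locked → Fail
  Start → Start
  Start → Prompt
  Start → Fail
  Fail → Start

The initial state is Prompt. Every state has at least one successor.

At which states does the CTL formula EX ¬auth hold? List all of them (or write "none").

{Locked, Start}

States satisfying ¬auth: {Fail}.
States satisfying EX ¬auth: {Locked, Start}.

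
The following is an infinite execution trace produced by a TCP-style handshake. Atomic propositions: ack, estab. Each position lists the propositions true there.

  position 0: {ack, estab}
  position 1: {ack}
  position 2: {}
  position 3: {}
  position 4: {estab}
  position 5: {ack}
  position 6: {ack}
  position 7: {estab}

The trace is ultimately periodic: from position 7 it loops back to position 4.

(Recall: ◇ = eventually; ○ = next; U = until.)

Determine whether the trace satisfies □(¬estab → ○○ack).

¬estab → ○○ack must hold at every position from 0 onward. It fails at position 1, so □(¬estab → ○○ack) is false.
Positions where ¬estab holds: 1, 2, 3, 5, 6.
Check ○○ack at each: 1→fails, 2→fails, 3→ok, 5→fails, 6→fails.

No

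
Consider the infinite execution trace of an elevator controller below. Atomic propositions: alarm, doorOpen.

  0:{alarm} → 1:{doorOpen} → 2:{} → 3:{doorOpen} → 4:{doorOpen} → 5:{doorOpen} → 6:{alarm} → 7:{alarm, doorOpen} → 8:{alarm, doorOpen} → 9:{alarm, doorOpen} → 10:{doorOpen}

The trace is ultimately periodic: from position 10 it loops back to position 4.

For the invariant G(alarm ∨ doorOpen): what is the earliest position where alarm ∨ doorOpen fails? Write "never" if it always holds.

Check alarm ∨ doorOpen at each position in order: 0 ✓, 1 ✓.
At position 2 the labels are {}, so alarm ∨ doorOpen is false there. This is the first violation.

2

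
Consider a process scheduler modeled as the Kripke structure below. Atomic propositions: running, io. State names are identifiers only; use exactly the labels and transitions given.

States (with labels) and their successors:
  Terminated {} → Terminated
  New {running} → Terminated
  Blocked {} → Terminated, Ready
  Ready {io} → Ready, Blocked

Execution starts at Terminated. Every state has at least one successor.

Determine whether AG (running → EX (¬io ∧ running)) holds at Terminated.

States satisfying running → EX (¬io ∧ running): {Terminated, Blocked, Ready}.
States satisfying AG (running → EX (¬io ∧ running)): {Terminated, Blocked, Ready}.
Every state reachable from Terminated satisfies running → EX (¬io ∧ running).
Terminated ∈ Sat(AG (running → EX (¬io ∧ running))).

Yes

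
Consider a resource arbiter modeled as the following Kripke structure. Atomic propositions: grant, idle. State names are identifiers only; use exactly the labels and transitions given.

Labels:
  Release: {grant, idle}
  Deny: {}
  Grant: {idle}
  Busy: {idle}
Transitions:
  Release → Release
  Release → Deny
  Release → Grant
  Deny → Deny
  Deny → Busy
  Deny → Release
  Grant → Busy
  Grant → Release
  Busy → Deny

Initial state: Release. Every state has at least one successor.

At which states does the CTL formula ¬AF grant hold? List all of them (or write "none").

{Deny, Grant, Busy}

States satisfying grant: {Release}.
States satisfying AF grant: {Release}.
States satisfying ¬AF grant: {Deny, Grant, Busy}.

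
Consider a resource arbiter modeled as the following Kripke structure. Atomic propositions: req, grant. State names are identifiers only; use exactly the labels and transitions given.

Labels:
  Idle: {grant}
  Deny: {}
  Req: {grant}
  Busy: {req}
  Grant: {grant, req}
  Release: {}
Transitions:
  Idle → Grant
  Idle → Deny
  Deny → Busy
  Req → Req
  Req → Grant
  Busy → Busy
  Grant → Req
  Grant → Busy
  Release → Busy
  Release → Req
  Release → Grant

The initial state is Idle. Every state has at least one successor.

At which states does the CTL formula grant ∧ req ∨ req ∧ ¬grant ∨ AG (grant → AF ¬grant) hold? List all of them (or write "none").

States satisfying grant ∧ req: {Grant}.
States satisfying ¬grant: {Deny, Busy, Release}.
States satisfying req ∧ ¬grant: {Busy}.
States satisfying grant ∧ req ∨ req ∧ ¬grant: {Busy, Grant}.
States satisfying grant → AF ¬grant: {Deny, Busy, Release}.
States satisfying AG (grant → AF ¬grant): {Deny, Busy}.
States satisfying grant ∧ req ∨ req ∧ ¬grant ∨ AG (grant → AF ¬grant): {Deny, Busy, Grant}.

{Deny, Busy, Grant}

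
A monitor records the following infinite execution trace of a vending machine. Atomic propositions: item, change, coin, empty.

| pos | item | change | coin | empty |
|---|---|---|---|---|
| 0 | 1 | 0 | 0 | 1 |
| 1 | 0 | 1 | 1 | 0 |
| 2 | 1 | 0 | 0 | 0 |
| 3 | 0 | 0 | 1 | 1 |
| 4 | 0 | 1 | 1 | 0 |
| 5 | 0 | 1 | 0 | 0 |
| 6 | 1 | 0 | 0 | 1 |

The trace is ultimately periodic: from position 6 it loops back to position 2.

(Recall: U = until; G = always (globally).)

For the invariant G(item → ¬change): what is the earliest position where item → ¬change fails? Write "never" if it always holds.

item → ¬change holds at every position 0..6, and those are all the positions the trace ever visits, so the invariant G(item → ¬change) is never violated.

never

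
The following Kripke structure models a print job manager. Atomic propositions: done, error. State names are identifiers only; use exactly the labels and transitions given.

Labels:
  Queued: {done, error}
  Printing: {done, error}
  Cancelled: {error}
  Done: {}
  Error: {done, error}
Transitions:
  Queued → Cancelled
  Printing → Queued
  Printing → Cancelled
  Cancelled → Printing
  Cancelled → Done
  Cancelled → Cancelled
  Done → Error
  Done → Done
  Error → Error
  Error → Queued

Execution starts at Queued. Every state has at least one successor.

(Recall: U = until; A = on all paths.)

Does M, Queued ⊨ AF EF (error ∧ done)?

States satisfying EF (error ∧ done): {Queued, Printing, Cancelled, Done, Error}.
States satisfying AF EF (error ∧ done): {Queued, Printing, Cancelled, Done, Error}.
Queued ∈ Sat(AF EF (error ∧ done)).

Holds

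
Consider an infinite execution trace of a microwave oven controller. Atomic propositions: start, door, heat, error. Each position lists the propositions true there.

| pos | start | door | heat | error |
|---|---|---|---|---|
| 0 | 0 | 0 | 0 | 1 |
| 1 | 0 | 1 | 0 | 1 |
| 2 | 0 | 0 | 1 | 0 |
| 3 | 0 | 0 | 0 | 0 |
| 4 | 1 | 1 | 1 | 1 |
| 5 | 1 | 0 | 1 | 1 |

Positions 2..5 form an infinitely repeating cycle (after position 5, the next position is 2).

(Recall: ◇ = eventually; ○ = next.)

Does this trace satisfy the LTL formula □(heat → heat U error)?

No

heat → heat U error must hold at every position from 0 onward. It fails at position 2, so □(heat → heat U error) is false.
Positions where heat holds: 2, 4, 5.
Check heat U error at each: 2→fails, 4→ok, 5→ok.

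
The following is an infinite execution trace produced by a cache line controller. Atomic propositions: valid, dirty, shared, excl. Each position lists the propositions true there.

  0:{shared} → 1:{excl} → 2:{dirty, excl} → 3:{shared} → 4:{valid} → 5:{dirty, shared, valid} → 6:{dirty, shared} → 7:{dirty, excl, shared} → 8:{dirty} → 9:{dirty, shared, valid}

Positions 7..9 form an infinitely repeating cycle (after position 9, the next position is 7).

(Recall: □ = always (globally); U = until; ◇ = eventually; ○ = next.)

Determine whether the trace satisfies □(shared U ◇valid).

shared U ◇valid holds at every position 0..9, and those are all positions ever visited, so □(shared U ◇valid) holds.

Holds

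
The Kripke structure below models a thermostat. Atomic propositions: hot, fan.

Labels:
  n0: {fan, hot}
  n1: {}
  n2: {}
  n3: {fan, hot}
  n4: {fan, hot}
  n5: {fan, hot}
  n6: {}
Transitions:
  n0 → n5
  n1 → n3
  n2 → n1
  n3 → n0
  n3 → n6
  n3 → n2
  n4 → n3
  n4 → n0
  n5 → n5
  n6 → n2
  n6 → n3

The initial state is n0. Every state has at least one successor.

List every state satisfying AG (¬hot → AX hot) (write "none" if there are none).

States satisfying ¬hot → AX hot: {n0, n1, n3, n4, n5}.
States satisfying AG (¬hot → AX hot): {n0, n5}.

{n0, n5}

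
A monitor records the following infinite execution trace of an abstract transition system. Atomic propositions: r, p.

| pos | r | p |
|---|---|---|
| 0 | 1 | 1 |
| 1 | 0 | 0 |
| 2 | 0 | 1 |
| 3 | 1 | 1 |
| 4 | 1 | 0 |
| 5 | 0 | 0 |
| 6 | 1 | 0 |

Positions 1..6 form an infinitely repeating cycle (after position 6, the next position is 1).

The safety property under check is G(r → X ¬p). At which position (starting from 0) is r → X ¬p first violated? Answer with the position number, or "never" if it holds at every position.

never

r → X ¬p holds at every position 0..6, and those are all the positions the trace ever visits, so the invariant G(r → X ¬p) is never violated.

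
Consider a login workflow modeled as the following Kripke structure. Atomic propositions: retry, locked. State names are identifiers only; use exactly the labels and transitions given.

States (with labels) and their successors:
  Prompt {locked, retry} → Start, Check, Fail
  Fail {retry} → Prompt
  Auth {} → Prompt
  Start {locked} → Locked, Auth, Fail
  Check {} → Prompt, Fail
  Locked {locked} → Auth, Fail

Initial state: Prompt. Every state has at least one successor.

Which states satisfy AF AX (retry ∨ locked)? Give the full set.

{Prompt, Fail, Auth, Start, Check, Locked}

States satisfying AX (retry ∨ locked): {Fail, Auth, Check}.
States satisfying AF AX (retry ∨ locked): {Prompt, Fail, Auth, Start, Check, Locked}.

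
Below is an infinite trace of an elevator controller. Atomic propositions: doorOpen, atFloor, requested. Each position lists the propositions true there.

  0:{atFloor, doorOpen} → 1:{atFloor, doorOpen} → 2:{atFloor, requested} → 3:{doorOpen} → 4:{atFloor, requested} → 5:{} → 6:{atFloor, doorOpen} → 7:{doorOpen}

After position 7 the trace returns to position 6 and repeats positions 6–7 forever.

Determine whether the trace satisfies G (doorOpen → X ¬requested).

No

doorOpen → X ¬requested must hold at every position from 0 onward. It fails at position 1, so G (doorOpen → X ¬requested) is false.
Positions where doorOpen holds: 0, 1, 3, 6, 7.
Check X ¬requested at each: 0→ok, 1→fails, 3→fails, 6→ok, 7→ok.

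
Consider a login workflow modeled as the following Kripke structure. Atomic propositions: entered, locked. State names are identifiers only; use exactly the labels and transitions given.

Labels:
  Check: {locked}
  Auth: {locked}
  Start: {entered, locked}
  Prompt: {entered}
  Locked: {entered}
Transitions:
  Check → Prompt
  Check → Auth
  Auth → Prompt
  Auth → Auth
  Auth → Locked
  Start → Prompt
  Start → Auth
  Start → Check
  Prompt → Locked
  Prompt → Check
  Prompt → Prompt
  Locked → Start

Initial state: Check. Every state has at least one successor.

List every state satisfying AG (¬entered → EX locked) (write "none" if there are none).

States satisfying ¬entered → EX locked: {Check, Auth, Start, Prompt, Locked}.
States satisfying AG (¬entered → EX locked): {Check, Auth, Start, Prompt, Locked}.

{Check, Auth, Start, Prompt, Locked}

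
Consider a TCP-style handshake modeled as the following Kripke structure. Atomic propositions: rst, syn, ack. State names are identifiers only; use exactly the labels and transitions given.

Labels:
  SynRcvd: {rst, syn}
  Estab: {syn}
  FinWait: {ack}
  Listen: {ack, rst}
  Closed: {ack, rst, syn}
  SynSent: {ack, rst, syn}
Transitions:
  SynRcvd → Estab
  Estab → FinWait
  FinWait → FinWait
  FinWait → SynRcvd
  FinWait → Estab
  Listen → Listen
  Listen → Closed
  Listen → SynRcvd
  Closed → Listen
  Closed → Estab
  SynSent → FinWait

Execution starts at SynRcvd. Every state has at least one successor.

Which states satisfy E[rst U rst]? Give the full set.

States satisfying rst: {SynRcvd, Listen, Closed, SynSent}.
States satisfying E[rst U rst]: {SynRcvd, Listen, Closed, SynSent}.

{SynRcvd, Listen, Closed, SynSent}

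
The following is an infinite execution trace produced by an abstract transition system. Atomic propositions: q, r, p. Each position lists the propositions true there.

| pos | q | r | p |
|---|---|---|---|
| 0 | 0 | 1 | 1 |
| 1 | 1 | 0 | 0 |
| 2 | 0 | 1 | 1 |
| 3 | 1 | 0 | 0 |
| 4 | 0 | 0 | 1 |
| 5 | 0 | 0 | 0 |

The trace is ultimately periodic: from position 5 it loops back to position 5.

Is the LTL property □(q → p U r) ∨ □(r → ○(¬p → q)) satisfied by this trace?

q → p U r must hold at every position from 0 onward. It fails at position 1, so □(q → p U r) is false.
Positions where q holds: 1, 3.
Check p U r at each: 1→fails, 3→fails.
r → ○(¬p → q) holds at every position 0..5, and those are all positions ever visited, so □(r → ○(¬p → q)) holds.
Positions where r holds: 0, 2.
Check ○(¬p → q) at each: 0→ok, 2→ok.
At position 0: □(q → p U r) is false; □(r → ○(¬p → q)) is true; so □(q → p U r) ∨ □(r → ○(¬p → q)) is true.

Holds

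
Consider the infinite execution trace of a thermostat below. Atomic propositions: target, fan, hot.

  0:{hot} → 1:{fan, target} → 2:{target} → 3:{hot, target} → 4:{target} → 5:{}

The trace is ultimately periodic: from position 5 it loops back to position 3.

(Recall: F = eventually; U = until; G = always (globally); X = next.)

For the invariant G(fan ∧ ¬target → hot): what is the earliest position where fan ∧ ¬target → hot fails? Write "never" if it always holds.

never

fan ∧ ¬target → hot holds at every position 0..5, and those are all the positions the trace ever visits, so the invariant G(fan ∧ ¬target → hot) is never violated.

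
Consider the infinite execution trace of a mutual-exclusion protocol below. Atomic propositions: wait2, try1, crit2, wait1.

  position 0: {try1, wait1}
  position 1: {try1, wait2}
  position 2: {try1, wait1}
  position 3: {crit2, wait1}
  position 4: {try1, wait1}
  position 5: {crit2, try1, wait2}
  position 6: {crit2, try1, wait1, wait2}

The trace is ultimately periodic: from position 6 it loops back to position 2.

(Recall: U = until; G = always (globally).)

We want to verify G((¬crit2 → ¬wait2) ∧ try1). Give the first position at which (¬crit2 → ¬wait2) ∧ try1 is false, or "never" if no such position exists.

Check (¬crit2 → ¬wait2) ∧ try1 at each position in order: 0 ✓.
At position 1 the labels are {try1, wait2}, so (¬crit2 → ¬wait2) ∧ try1 is false there. This is the first violation.

1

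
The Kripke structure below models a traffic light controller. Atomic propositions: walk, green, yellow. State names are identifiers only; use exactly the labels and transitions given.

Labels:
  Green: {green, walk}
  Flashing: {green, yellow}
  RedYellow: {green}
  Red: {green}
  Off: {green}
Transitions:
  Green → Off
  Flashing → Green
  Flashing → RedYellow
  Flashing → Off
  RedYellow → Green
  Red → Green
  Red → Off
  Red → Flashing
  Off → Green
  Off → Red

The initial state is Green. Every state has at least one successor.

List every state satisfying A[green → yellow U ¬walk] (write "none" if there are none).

States satisfying green → yellow: {Flashing}.
States satisfying ¬walk: {Flashing, RedYellow, Red, Off}.
States satisfying A[green → yellow U ¬walk]: {Flashing, RedYellow, Red, Off}.

{Flashing, RedYellow, Red, Off}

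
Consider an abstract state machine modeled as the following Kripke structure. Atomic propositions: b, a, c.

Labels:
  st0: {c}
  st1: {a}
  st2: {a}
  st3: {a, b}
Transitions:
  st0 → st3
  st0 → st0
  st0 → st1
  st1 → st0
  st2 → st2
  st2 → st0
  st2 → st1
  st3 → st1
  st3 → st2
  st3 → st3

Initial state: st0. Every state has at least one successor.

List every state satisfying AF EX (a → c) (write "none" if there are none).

{st0, st1, st2}

States satisfying EX (a → c): {st0, st1, st2}.
States satisfying AF EX (a → c): {st0, st1, st2}.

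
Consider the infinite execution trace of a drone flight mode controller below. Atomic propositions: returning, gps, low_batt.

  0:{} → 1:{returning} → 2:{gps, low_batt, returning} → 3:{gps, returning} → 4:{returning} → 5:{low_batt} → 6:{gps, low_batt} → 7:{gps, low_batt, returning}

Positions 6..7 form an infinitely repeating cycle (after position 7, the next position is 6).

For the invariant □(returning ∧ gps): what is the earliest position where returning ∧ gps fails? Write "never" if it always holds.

At position 0 the labels are {}, so returning ∧ gps is false there. This is the first violation.

0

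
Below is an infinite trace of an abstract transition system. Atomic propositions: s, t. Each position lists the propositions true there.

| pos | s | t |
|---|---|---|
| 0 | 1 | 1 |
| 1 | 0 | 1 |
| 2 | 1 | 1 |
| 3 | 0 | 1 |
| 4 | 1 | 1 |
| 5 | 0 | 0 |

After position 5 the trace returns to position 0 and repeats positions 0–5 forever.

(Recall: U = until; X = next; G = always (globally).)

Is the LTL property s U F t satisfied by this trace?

Yes

Walking from position 0: F t first holds at position 0, and s holds at every earlier position along the way, so s U F t holds.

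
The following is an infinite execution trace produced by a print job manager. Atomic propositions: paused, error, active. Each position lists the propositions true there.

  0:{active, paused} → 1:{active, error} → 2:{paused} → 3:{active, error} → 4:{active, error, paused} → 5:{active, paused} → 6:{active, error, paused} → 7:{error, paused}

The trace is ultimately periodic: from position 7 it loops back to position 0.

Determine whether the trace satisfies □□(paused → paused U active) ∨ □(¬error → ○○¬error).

Satisfied

□(paused → paused U active) holds at every position 0..7, and those are all positions ever visited, so □□(paused → paused U active) holds.
¬error → ○○¬error must hold at every position from 0 onward. It fails at position 2, so □(¬error → ○○¬error) is false.
Positions where ¬error holds: 0, 2, 5.
Check ○○¬error at each: 0→ok, 2→fails, 5→fails.
At position 0: □□(paused → paused U active) is true; □(¬error → ○○¬error) is false; so □□(paused → paused U active) ∨ □(¬error → ○○¬error) is true.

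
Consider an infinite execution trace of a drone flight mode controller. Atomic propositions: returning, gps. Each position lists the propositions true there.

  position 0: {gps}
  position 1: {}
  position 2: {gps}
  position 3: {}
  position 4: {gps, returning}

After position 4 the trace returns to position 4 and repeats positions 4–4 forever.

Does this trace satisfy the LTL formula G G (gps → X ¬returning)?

G (gps → X ¬returning) must hold at every position from 0 onward. It fails at position 0, so G G (gps → X ¬returning) is false.

No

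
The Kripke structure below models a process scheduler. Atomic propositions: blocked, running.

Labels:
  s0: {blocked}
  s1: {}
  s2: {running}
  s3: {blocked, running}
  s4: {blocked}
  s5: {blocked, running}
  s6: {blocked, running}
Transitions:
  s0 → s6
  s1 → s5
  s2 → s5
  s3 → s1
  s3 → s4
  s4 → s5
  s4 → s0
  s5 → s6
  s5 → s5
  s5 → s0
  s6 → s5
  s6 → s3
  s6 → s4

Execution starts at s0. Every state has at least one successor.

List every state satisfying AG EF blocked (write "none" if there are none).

{s0, s1, s2, s3, s4, s5, s6}

States satisfying EF blocked: {s0, s1, s2, s3, s4, s5, s6}.
States satisfying AG EF blocked: {s0, s1, s2, s3, s4, s5, s6}.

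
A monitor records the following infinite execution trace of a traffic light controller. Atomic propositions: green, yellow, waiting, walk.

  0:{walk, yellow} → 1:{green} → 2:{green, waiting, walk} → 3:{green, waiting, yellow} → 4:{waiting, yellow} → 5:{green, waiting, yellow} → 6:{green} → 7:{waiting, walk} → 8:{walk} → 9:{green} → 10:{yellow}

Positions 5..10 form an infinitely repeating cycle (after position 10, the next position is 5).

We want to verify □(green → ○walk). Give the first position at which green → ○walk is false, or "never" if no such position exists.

Check green → ○walk at each position in order: 0 ✓, 1 ✓.
At position 2 the labels are {green, waiting, walk} and the next position 3 has {green, waiting, yellow}, so green → ○walk is false there. This is the first violation.

2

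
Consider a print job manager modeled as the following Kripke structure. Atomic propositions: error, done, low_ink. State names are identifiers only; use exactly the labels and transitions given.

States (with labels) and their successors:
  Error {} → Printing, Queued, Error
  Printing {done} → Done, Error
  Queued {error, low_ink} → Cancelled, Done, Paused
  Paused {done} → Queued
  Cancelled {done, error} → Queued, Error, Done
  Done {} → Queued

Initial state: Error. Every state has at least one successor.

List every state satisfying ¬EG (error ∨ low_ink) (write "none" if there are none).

States satisfying error ∨ low_ink: {Queued, Cancelled}.
States satisfying EG (error ∨ low_ink): {Queued, Cancelled}.
States satisfying ¬EG (error ∨ low_ink): {Error, Printing, Paused, Done}.

{Error, Printing, Paused, Done}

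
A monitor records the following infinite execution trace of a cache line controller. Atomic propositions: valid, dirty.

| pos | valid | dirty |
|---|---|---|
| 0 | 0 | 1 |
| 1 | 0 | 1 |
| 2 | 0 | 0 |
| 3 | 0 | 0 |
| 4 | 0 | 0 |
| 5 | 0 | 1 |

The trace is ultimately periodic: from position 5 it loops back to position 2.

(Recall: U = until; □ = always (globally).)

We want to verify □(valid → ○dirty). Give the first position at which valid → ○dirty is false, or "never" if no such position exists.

valid → ○dirty holds at every position 0..5, and those are all the positions the trace ever visits, so the invariant □(valid → ○dirty) is never violated.

never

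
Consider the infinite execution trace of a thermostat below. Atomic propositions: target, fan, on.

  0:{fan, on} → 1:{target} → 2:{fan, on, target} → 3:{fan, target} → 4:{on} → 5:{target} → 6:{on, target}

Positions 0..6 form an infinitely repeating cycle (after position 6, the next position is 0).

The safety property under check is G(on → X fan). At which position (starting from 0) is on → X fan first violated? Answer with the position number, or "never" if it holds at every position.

At position 0 the labels are {fan, on} and the next position 1 has {target}, so on → X fan is false there. This is the first violation.

0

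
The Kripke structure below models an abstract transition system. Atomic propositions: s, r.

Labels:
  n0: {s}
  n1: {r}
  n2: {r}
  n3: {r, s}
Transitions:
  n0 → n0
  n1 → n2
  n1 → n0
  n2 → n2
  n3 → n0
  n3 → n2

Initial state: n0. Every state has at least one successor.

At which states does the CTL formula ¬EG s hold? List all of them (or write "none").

{n1, n2}

States satisfying s: {n0, n3}.
States satisfying EG s: {n0, n3}.
States satisfying ¬EG s: {n1, n2}.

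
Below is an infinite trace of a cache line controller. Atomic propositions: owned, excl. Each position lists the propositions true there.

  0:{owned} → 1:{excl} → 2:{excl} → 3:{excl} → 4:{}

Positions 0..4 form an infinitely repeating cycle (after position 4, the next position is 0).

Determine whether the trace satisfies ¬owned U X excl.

Yes

Walking from position 0: X excl first holds at position 0, and ¬owned holds at every earlier position along the way, so ¬owned U X excl holds.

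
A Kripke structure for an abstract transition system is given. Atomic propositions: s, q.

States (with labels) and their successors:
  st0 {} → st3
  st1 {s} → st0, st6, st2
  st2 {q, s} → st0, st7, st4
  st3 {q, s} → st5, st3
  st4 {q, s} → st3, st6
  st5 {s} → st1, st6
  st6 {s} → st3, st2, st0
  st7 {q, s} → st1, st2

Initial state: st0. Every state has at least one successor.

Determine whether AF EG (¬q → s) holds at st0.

Holds

States satisfying EG (¬q → s): {st1, st2, st3, st4, st5, st6, st7}.
States satisfying AF EG (¬q → s): {st0, st1, st2, st3, st4, st5, st6, st7}.
st0 ∈ Sat(AF EG (¬q → s)).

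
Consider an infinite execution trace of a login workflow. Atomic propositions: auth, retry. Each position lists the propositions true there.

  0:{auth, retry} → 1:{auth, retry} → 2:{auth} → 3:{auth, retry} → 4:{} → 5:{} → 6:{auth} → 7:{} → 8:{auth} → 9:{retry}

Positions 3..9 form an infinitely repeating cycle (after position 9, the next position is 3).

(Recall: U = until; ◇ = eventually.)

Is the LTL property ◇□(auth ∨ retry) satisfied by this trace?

□(auth ∨ retry) is false at every position 0..9, so it never becomes true and ◇□(auth ∨ retry) fails.

No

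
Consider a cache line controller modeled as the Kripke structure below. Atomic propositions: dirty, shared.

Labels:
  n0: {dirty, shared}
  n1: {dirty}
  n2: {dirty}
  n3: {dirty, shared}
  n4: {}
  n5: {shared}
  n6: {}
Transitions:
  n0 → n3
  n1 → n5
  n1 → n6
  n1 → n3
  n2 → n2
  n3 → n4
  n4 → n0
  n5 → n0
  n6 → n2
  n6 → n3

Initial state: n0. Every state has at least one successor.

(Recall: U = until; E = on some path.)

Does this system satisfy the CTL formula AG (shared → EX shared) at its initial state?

Does not hold

States satisfying shared → EX shared: {n0, n1, n2, n4, n5, n6}.
States satisfying AG (shared → EX shared): {n2}.
n3 is reachable from n0 and violates shared → EX shared, so AG fails at n0.
n0 ∉ Sat(AG (shared → EX shared)).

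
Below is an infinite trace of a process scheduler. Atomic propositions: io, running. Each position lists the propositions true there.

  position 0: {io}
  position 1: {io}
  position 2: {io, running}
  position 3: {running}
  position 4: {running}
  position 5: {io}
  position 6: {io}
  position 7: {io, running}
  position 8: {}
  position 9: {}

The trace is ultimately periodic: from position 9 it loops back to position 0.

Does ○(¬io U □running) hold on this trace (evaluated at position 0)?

Violated

The position after 0 is 1; ¬io U □running is false there.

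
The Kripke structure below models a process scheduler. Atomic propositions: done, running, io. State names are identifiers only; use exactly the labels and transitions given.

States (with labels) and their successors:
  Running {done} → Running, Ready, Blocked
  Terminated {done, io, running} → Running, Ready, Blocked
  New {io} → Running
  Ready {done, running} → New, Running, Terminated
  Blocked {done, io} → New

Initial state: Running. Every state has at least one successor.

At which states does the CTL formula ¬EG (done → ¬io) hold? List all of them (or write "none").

{Terminated, Blocked}

States satisfying done → ¬io: {Running, New, Ready}.
States satisfying EG (done → ¬io): {Running, New, Ready}.
States satisfying ¬EG (done → ¬io): {Terminated, Blocked}.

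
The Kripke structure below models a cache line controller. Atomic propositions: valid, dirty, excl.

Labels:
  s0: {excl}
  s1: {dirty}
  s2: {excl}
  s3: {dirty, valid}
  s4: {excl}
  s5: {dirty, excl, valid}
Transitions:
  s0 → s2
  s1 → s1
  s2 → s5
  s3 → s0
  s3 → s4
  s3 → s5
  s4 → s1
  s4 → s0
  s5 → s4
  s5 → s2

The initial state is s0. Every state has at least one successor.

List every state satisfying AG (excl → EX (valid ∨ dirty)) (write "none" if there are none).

States satisfying excl → EX (valid ∨ dirty): {s1, s2, s3, s4}.
States satisfying AG (excl → EX (valid ∨ dirty)): {s1}.

{s1}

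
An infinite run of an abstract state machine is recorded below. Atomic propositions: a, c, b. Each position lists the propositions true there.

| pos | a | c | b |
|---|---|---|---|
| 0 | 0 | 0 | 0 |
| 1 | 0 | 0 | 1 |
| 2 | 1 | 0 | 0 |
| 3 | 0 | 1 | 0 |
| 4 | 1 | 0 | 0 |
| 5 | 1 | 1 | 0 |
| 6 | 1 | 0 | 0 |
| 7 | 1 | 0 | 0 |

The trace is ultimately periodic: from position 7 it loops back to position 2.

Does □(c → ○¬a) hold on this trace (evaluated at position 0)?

c → ○¬a must hold at every position from 0 onward. It fails at position 3, so □(c → ○¬a) is false.
Positions where c holds: 3, 5.
Check ○¬a at each: 3→fails, 5→fails.

Violated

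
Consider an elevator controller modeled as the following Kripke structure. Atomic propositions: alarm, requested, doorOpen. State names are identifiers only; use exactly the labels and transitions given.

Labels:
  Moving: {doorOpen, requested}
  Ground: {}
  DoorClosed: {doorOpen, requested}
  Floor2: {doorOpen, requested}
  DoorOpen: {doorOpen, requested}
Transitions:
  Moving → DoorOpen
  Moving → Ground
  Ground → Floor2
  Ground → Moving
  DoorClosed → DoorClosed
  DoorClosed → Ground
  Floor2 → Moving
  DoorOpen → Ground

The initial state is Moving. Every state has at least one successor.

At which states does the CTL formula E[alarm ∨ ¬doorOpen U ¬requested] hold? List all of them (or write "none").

States satisfying alarm ∨ ¬doorOpen: {Ground}.
States satisfying ¬requested: {Ground}.
States satisfying E[alarm ∨ ¬doorOpen U ¬requested]: {Ground}.

{Ground}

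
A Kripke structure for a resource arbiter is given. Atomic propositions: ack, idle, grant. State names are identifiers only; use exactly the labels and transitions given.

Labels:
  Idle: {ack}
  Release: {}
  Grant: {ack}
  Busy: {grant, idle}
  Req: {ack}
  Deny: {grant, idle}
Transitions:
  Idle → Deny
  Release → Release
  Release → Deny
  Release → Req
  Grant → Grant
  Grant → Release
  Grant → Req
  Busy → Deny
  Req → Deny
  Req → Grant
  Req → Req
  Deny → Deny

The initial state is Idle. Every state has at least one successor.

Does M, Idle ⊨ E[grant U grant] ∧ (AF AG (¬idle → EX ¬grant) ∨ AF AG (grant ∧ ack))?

Violated

States satisfying grant: {Busy, Deny}.
States satisfying E[grant U grant]: {Busy, Deny}.
States satisfying AG (¬idle → EX ¬grant): {Release, Grant, Busy, Req, Deny}.
States satisfying AF AG (¬idle → EX ¬grant): {Idle, Release, Grant, Busy, Req, Deny}.
States satisfying AG (grant ∧ ack): ∅.
States satisfying AF AG (grant ∧ ack): ∅.
States satisfying AF AG (¬idle → EX ¬grant) ∨ AF AG (grant ∧ ack): {Idle, Release, Grant, Busy, Req, Deny}.
States satisfying E[grant U grant] ∧ (AF AG (¬idle → EX ¬grant) ∨ AF AG (grant ∧ ack)): {Busy, Deny}.
Idle ∉ Sat(E[grant U grant] ∧ (AF AG (¬idle → EX ¬grant) ∨ AF AG (grant ∧ ack))).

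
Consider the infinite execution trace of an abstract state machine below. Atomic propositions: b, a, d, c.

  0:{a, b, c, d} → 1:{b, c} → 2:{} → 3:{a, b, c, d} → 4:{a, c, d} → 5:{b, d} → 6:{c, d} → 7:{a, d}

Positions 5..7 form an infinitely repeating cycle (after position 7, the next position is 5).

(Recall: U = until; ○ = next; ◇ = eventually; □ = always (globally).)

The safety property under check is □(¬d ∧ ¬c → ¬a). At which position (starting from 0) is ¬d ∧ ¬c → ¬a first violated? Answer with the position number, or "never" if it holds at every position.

¬d ∧ ¬c → ¬a holds at every position 0..7, and those are all the positions the trace ever visits, so the invariant □(¬d ∧ ¬c → ¬a) is never violated.

never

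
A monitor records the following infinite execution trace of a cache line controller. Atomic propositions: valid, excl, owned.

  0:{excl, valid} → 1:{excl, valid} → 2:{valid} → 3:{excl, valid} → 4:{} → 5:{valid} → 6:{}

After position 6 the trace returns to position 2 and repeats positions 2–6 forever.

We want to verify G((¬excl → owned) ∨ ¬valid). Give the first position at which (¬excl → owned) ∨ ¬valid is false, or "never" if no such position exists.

2

Check (¬excl → owned) ∨ ¬valid at each position in order: 0 ✓, 1 ✓.
At position 2 the labels are {valid}, so (¬excl → owned) ∨ ¬valid is false there. This is the first violation.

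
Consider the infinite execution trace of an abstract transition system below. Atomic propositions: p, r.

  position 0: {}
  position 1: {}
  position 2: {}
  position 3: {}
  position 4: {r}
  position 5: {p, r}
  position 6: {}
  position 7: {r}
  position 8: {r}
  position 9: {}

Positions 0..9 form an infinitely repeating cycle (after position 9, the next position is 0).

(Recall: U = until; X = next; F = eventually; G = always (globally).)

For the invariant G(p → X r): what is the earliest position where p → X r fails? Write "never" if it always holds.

Check p → X r at each position in order: 0 ✓, 1 ✓, 2 ✓, 3 ✓, 4 ✓.
At position 5 the labels are {p, r} and the next position 6 has {}, so p → X r is false there. This is the first violation.

5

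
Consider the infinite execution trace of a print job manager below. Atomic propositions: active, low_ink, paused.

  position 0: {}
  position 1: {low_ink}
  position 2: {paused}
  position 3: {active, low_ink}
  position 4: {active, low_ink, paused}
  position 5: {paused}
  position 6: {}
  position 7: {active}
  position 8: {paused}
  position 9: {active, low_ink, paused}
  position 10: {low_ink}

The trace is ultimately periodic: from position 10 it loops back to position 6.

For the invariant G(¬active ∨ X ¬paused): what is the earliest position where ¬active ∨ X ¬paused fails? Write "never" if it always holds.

3

Check ¬active ∨ X ¬paused at each position in order: 0 ✓, 1 ✓, 2 ✓.
At position 3 the labels are {active, low_ink} and the next position 4 has {active, low_ink, paused}, so ¬active ∨ X ¬paused is false there. This is the first violation.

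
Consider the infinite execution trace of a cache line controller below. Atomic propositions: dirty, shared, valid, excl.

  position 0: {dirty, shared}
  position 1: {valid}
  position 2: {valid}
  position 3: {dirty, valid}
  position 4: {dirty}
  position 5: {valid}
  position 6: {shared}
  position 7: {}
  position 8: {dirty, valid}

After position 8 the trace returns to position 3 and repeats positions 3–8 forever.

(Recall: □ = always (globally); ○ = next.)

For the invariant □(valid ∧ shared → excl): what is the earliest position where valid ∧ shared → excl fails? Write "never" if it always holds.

never

valid ∧ shared → excl holds at every position 0..8, and those are all the positions the trace ever visits, so the invariant □(valid ∧ shared → excl) is never violated.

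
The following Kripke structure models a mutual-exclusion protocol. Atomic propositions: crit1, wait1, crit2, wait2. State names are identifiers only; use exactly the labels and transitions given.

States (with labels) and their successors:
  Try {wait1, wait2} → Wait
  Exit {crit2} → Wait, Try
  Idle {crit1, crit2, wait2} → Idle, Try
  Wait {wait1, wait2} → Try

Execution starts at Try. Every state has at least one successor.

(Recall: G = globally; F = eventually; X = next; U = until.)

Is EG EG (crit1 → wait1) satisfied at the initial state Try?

Holds

States satisfying EG (crit1 → wait1): {Try, Exit, Wait}.
States satisfying EG EG (crit1 → wait1): {Try, Exit, Wait}.
Try ∈ Sat(EG EG (crit1 → wait1)).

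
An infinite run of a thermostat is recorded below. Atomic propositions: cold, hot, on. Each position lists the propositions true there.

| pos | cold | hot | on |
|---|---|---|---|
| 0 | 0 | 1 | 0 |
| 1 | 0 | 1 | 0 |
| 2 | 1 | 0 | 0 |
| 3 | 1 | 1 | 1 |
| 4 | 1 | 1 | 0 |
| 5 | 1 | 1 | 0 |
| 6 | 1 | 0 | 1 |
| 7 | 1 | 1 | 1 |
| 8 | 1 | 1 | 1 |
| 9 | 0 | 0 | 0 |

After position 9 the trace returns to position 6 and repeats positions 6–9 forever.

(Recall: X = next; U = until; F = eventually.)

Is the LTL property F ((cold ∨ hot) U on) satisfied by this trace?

(cold ∨ hot) U on holds at position 0, which is reachable from 0, so F ((cold ∨ hot) U on) holds.

Holds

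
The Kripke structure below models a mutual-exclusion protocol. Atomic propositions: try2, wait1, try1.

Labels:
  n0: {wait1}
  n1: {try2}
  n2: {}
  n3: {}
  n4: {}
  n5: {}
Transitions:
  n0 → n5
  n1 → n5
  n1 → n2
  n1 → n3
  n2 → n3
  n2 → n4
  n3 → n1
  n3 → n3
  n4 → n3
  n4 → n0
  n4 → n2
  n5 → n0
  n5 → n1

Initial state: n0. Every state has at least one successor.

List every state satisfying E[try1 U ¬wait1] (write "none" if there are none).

States satisfying try1: ∅.
States satisfying ¬wait1: {n1, n2, n3, n4, n5}.
States satisfying E[try1 U ¬wait1]: {n1, n2, n3, n4, n5}.

{n1, n2, n3, n4, n5}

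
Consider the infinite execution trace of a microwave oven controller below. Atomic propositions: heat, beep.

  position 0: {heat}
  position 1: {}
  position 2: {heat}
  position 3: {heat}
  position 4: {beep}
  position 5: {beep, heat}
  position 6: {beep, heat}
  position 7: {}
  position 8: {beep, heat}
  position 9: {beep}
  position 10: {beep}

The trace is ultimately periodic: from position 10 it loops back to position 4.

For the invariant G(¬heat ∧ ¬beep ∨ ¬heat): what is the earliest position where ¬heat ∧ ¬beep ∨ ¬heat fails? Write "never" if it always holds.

At position 0 the labels are {heat}, so ¬heat ∧ ¬beep ∨ ¬heat is false there. This is the first violation.

0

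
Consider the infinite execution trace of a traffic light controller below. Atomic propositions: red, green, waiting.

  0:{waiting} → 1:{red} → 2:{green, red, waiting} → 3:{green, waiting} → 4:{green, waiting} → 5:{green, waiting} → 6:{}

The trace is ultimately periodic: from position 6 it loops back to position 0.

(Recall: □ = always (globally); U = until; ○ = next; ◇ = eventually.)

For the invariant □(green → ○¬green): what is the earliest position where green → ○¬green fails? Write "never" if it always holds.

2

Check green → ○¬green at each position in order: 0 ✓, 1 ✓.
At position 2 the labels are {green, red, waiting} and the next position 3 has {green, waiting}, so green → ○¬green is false there. This is the first violation.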